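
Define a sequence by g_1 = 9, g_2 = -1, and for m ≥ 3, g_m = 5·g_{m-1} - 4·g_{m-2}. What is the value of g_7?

-13641

Iterate the recurrence:
g_3 = -41, g_4 = -201, g_5 = -841, g_6 = -3401, g_7 = -13641.
(Characteristic roots are 4 and 1.)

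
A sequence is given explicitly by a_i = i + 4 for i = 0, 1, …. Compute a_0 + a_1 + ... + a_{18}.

247

Over i = 0..18: Σi = 171.
Total = (1)·171 + (4)·19 = 247.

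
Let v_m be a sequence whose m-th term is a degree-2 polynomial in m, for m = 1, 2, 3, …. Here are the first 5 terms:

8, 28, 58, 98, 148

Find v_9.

1st diffs: 20, 30, 40, 50.
2nd diffs: 10, 10, 10 (constant).
Newton forward-difference form: v_m = 8 + 20·C(m-1,1) + 10·C(m-1,2).
At m = 9: m-1 = 8, so v_9 = 8 + 160 + 280 = 448.

448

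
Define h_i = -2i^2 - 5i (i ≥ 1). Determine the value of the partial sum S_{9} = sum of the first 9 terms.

Over i = 1..9: Σi = 45, Σi² = 285.
Total = (-2)·285 + (-5)·45 = -795.

-795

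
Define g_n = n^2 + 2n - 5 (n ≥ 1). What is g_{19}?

394

g_{19} = 1·19^2 + 2·19 - 5 = 394.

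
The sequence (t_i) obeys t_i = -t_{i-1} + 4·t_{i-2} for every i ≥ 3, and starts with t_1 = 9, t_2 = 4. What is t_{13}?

195984

Iterate the recurrence:
t_3 = 32;  t_4 = -16;  t_5 = 144;  …;  t_{10} = -11216;  t_{11} = 30224;  t_{12} = -75088;  t_{13} = 195984.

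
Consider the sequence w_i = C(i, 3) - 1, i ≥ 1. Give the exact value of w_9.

C(9, 3) = 84, so w_9 = 83.

83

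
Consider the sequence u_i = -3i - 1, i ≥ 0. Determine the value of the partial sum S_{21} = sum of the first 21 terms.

Over i = 0..20: Σi = 210.
Total = (-3)·210 + (-1)·21 = -651.

-651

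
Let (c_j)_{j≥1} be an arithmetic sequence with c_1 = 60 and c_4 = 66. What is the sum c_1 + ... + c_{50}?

Common difference d = (66 - 60) / (4 - 1) = 2.
c_j = 60 + (j - 1)·2.
c_{50} = 158; S = 50·(60 + 158)/2 = 5450.

5450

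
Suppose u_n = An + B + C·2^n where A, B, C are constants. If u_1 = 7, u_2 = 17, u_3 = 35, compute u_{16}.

262173

The three given values yield: A + B + 2C = 7; 2A + B + 4C = 17; 3A + B + 8C = 35.
Subtracting the first from the second: A + 2C = 10.
Subtracting the second from the third: A + 4C = 18.
Solving: C = 4, A = 2, then B = -3.
Therefore u_{16} = 32 + (-3) + 4·65536 = 262173.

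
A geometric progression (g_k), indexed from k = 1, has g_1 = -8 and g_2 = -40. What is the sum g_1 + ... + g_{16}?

-305175781248

Common ratio r = 5.
g_k = (-8)·5^(k-1).
S = (-8)·(5^16 - 1)/(5 - 1) = (-8)·(152587890625 - 1)/(4) = -305175781248.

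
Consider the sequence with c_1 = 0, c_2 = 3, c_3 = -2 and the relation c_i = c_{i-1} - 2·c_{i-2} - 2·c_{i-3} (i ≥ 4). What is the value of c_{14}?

Step forward from the initial values:
c_4 = -8; c_5 = -10; c_6 = 10; …; c_{11} = -210; c_{12} = 422; c_{13} = 1342; c_{14} = 918.

918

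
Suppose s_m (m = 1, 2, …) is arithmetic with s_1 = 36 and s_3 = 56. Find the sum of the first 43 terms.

10578

Common difference d = (56 - 36) / (3 - 1) = 10.
s_m = 36 + (m - 1)·10.
s_{43} = 456; S = 43·(36 + 456)/2 = 10578.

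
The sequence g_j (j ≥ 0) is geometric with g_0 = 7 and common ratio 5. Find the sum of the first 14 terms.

10681152342

g_j = 7·5^(j-0).
S = 7·(5^14 - 1)/(5 - 1) = 7·(6103515625 - 1)/(4) = 10681152342.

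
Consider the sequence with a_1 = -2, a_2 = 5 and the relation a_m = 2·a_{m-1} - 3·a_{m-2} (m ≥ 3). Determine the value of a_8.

Compute successive terms:
a_3 = 16;  a_4 = 17;  a_5 = -14;  a_6 = -79;  a_7 = -116;  a_8 = 5.

5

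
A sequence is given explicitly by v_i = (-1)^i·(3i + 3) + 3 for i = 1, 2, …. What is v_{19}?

(-1)^19 = -1; 3i + 3 at i=19 is 60; so v_{19} = -57.

-57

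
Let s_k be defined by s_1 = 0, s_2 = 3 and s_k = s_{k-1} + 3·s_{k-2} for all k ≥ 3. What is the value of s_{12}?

8049

Compute successive terms:
s_3 = 3;  s_4 = 12;  s_5 = 21;  s_6 = 57;  s_7 = 120;  s_8 = 291;  s_9 = 651;  s_{10} = 1524;  s_{11} = 3477;  s_{12} = 8049.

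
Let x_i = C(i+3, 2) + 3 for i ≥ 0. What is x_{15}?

C(18, 2) = 153, so x_{15} = 156.

156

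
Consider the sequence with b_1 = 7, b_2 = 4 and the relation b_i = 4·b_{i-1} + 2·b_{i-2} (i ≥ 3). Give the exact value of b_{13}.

b_3 = 30; b_4 = 128; b_5 = 572; …; b_{10} = 997184; b_{11} = 4436960; b_{12} = 19742208; b_{13} = 87842752.

87842752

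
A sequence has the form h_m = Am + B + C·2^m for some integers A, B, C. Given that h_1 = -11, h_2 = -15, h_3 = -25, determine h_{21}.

Write the equations: A + B + 2C = -11; 2A + B + 4C = -15; 3A + B + 8C = -25.
Subtracting the first from the second: A + 2C = -4.
Subtracting the second from the third: A + 4C = -10.
Solving: C = -3, A = 2, then B = -7.
Hence h_{21} = 2·21 + (-7) + (-3)·2097152 = -6291421.

-6291421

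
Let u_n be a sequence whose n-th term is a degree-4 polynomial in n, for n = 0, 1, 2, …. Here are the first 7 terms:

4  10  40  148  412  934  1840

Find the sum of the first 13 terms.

76882

1st diffs: 6, 30, 108, 264, 522, 906.
2nd diffs: 24, 78, 156, 258, 384.
3rd diffs: 54, 78, 102, 126.
4th diffs: 24, 24, 24 (constant).
Newton forward-difference form: u_n = 4 + 6·C(n,1) + 24·C(n,2) + 54·C(n,3) + 24·C(n,4).
Continuing: …, 3280, 5428, 8482, 12664, …, u_{12} = 25420.
Summing n = 0..12 (13 terms) gives 76882.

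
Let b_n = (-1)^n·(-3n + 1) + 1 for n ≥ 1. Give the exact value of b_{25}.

75

(-1)^25 = -1; -3n + 1 at n=25 is -74; so b_{25} = 75.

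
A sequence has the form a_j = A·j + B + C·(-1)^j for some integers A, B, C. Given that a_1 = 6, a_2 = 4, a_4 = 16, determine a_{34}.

At j = 1, 2, 4: A + B - C = 6; 2A + B + C = 4; 4A + B + C = 16.
Subtracting the first from the second: A + 2C = -2.
Subtracting the second from the third: 2A = 12.
Solving: C = -4, A = 6, then B = -4.
Hence a_{34} = 6·34 + (-4) + (-4)·1 = 196.

196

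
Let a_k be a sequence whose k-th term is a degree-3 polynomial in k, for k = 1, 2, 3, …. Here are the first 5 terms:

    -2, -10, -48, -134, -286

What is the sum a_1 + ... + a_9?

-5094

1st diffs: -8, -38, -86, -152.
2nd diffs: -30, -48, -66.
3rd diffs: -18, -18 (constant).
Newton forward-difference form: a_k = -2 + (-8)·C(k-1,1) + (-30)·C(k-1,2) + (-18)·C(k-1,3).
Continuing: -522, -860, -1318, -1914.
Summing k = 1..9 (9 terms) gives -5094.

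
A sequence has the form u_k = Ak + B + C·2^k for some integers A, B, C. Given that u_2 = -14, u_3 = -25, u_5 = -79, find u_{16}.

Write the equations: 2A + B + 4C = -14; 3A + B + 8C = -25; 5A + B + 32C = -79.
Subtracting the first from the second: A + 4C = -11.
Subtracting the second from the third: 2A + 24C = -54.
Solving: C = -2, A = -3, then B = 0.
Therefore u_{16} = -48 + 0 + (-2)·65536 = -131120.

-131120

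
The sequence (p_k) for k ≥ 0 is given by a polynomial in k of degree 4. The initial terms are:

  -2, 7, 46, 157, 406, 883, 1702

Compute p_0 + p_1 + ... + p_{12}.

1st diffs: 9, 39, 111, 249, 477, 819.
2nd diffs: 30, 72, 138, 228, 342.
3rd diffs: 42, 66, 90, 114.
4th diffs: 24, 24, 24 (constant).
Newton forward-difference form: p_k = -2 + 9·C(k,1) + 30·C(k,2) + 42·C(k,3) + 24·C(k,4).
Continuing: …, 3001, 4942, 7711, 11518, …, p_{12} = 23206.
Summing k = 0..12 (13 terms) gives 70174.

70174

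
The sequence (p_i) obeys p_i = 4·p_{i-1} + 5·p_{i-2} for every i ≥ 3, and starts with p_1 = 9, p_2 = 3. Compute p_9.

781257

Step forward from the initial values:
p_3 = 57; p_4 = 243; p_5 = 1257; p_6 = 6243; p_7 = 31257; p_8 = 156243; p_9 = 781257.
(Characteristic roots are 5 and -1.)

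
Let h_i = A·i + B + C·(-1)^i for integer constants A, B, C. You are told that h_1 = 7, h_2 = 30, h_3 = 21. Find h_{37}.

259

Write the equations: A + B - C = 7; 2A + B + C = 30; 3A + B - C = 21.
Subtracting the first from the second: A + 2C = 23.
Subtracting the second from the third: A - 2C = -9.
Solving: C = 8, A = 7, then B = 8.
So h_i = 7·i + 8 + 8·(-1)^i; at i=37 this is 259.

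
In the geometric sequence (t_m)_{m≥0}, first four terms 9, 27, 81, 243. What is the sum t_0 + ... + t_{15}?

Common ratio r = 3.
t_m = 9·3^(m-0).
S = 9·(3^16 - 1)/(3 - 1) = 9·(43046721 - 1)/(2) = 193710240.

193710240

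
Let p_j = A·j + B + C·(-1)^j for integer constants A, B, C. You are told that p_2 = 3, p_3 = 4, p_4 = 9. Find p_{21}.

The three given values yield: 2A + B + C = 3; 3A + B - C = 4; 4A + B + C = 9.
Subtracting the first from the second: A - 2C = 1.
Subtracting the second from the third: A + 2C = 5.
Solving: C = 1, A = 3, then B = -4.
Hence p_{21} = 3·21 + (-4) + 1·(-1) = 58.

58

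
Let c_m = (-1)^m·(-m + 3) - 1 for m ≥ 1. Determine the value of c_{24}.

(-1)^24 = 1; -m + 3 at m=24 is -21; so c_{24} = -22.

-22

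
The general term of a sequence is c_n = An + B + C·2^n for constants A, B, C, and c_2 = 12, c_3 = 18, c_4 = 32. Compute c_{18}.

Write the equations: 2A + B + 4C = 12; 3A + B + 8C = 18; 4A + B + 16C = 32.
Subtracting the first from the second: A + 4C = 6.
Subtracting the second from the third: A + 8C = 14.
Solving: C = 2, A = -2, then B = 8.
So c_n = -2·n + 8 + 2·2^n; at n=18 this is 524260.

524260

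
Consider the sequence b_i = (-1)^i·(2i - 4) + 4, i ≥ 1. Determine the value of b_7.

-6

(-1)^7 = -1; 2i - 4 at i=7 is 10; so b_7 = -6.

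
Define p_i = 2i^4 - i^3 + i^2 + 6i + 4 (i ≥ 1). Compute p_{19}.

p_{19} = 2·19^4 - 1·19^3 + 1·19^2 + 6·19 + 4 = 254262.

254262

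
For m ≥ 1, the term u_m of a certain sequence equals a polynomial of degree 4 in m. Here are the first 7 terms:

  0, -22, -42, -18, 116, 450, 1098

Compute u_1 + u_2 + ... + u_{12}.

1st diffs: -22, -20, 24, 134, 334, 648.
2nd diffs: 2, 44, 110, 200, 314.
3rd diffs: 42, 66, 90, 114.
4th diffs: 24, 24, 24 (constant).
So u_m = m^4 - 3m^3 - 6m^2 + 2m + 6.
Continuing: …, 2198, 3912, 6426, 9950, …, u_{12} = 14718.
Summing m = 1..12 (12 terms) gives 38786.

38786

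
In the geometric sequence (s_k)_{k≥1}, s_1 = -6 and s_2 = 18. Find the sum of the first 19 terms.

-1743392202

Common ratio r = -3.
s_k = (-6)·(-3)^(k-1).
S = (-6)·((-3)^19 - 1)/(-3 - 1) = (-6)·(-1162261467 - 1)/(-4) = -1743392202.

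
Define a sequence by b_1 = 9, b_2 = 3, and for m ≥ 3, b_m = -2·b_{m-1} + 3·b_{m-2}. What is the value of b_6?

Applying the relation repeatedly:
b_3 = 21;  b_4 = -33;  b_5 = 129;  b_6 = -357.
(Characteristic roots are 1 and -3.)

-357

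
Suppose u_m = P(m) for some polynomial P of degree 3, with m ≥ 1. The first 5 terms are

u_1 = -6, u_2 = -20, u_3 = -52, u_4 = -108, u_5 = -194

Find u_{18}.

1st diffs: -14, -32, -56, -86.
2nd diffs: -18, -24, -30.
3rd diffs: -6, -6 (constant).
So u_m = -m^3 - 3m^2 + 2m - 4.
Evaluating at m = 18 gives u_{18} = -6772.

-6772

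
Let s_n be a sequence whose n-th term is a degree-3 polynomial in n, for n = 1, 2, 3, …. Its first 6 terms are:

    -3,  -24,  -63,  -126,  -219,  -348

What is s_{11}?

-1743

1st diffs: -21, -39, -63, -93, -129.
2nd diffs: -18, -24, -30, -36.
3rd diffs: -6, -6, -6 (constant).
Newton forward-difference form: s_n = -3 + (-21)·C(n-1,1) + (-18)·C(n-1,2) + (-6)·C(n-1,3).
At n = 11: n-1 = 10, so s_{11} = -3 - 210 - 810 - 720 = -1743.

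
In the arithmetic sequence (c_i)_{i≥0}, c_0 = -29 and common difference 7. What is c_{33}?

c_i = -29 + (i - 0)·7.
c_{33} = -29 + 33·7 = 202.

202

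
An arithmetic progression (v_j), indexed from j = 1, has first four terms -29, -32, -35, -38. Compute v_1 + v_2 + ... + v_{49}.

-4949

Common difference d = -3.
v_j = -29 + (j - 1)·(-3).
v_{49} = -173; S = 49·(-29 + (-173))/2 = -4949.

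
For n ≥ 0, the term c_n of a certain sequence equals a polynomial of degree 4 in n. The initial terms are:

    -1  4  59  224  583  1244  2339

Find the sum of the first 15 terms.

1st diffs: 5, 55, 165, 359, 661, 1095.
2nd diffs: 50, 110, 194, 302, 434.
3rd diffs: 60, 84, 108, 132.
4th diffs: 24, 24, 24 (constant).
Newton forward-difference form: c_n = -1 + 5·C(n,1) + 50·C(n,2) + 60·C(n,3) + 24·C(n,4).
Continuing: …, 4024, 6479, 9908, 14539, …, c_{14} = 50483.
Summing n = 0..14 (15 terms) gives 177232.

177232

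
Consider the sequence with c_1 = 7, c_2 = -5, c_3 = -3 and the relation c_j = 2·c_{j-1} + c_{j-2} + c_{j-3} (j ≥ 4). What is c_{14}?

-68456

Iterate the recurrence:
c_4 = -4; c_5 = -16; c_6 = -39; …; c_{11} = -4144; c_{12} = -10554; c_{13} = -26879; c_{14} = -68456.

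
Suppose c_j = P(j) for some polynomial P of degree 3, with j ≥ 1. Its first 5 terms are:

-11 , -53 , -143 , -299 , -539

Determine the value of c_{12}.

-6083

1st diffs: -42, -90, -156, -240.
2nd diffs: -48, -66, -84.
3rd diffs: -18, -18 (constant).
Newton forward-difference form: c_j = -11 + (-42)·C(j-1,1) + (-48)·C(j-1,2) + (-18)·C(j-1,3).
At j = 12: j-1 = 11, so c_{12} = -11 - 462 - 2640 - 2970 = -6083.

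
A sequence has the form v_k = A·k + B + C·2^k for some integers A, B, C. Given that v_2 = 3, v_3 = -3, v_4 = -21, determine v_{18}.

-786321

Write the equations: 2A + B + 4C = 3; 3A + B + 8C = -3; 4A + B + 16C = -21.
Subtracting the first from the second: A + 4C = -6.
Subtracting the second from the third: A + 8C = -18.
Solving: C = -3, A = 6, then B = 3.
Therefore v_{18} = 108 + 3 + (-3)·262144 = -786321.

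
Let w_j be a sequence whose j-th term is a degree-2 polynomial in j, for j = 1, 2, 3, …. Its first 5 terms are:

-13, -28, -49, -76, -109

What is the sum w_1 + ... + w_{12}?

1st diffs: -15, -21, -27, -33.
2nd diffs: -6, -6, -6 (constant).
So w_j = -3j^2 - 6j - 4.
Continuing: …, -148, -193, -244, -301, …, w_{12} = -508.
Summing j = 1..12 (12 terms) gives -2466.

-2466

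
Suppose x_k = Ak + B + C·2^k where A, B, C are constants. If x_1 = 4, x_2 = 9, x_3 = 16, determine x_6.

81

The three given values yield: A + B + 2C = 4; 2A + B + 4C = 9; 3A + B + 8C = 16.
Subtracting the first from the second: A + 2C = 5.
Subtracting the second from the third: A + 4C = 7.
Solving: C = 1, A = 3, then B = -1.
Therefore x_6 = 18 + (-1) + 1·64 = 81.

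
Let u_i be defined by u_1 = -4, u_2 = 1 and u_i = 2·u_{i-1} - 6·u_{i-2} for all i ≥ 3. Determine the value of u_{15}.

791936

Compute successive terms:
u_3 = 26; u_4 = 46; u_5 = -64; …; u_{12} = -72224; u_{13} = 37376; u_{14} = 508096; u_{15} = 791936.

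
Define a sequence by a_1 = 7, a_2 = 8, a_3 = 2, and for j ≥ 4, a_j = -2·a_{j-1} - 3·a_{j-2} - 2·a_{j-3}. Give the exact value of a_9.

Step forward from the initial values:
a_4 = -42; a_5 = 62; a_6 = -2; a_7 = -98; a_8 = 78; a_9 = 142.

142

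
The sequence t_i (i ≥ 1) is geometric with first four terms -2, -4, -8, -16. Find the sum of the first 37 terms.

-274877906942

Common ratio r = 2.
t_i = (-2)·2^(i-1).
S = (-2)·(2^37 - 1)/(2 - 1) = (-2)·(137438953472 - 1)/(1) = -274877906942.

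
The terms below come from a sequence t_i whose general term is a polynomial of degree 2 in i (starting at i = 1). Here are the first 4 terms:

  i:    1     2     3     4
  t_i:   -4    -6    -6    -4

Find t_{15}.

1st diffs: -2, 0, 2.
2nd diffs: 2, 2 (constant).
Newton forward-difference form: t_i = -4 + (-2)·C(i-1,1) + 2·C(i-1,2).
At i = 15: i-1 = 14, so t_{15} = -4 - 28 + 182 = 150.

150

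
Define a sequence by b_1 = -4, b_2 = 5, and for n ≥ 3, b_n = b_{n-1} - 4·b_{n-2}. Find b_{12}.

Compute successive terms:
b_3 = 21, b_4 = 1, b_5 = -83, b_6 = -87, b_7 = 245, b_8 = 593, b_9 = -387, b_{10} = -2759, b_{11} = -1211, b_{12} = 9825.

9825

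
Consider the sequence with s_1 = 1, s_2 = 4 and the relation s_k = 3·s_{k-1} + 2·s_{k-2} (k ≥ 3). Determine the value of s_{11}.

363314

s_3 = 14, s_4 = 50, s_5 = 178, s_6 = 634, s_7 = 2258, s_8 = 8042, s_9 = 28642, s_{10} = 102010, s_{11} = 363314.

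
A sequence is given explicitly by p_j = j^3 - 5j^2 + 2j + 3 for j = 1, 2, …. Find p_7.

p_7 = 1·7^3 - 5·7^2 + 2·7 + 3 = 115.

115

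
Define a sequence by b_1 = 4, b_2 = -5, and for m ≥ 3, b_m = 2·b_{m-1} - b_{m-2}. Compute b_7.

Iterate the recurrence:
b_3 = -14  b_4 = -23  b_5 = -32  b_6 = -41  b_7 = -50.
(Characteristic roots are 1 and 1.)

-50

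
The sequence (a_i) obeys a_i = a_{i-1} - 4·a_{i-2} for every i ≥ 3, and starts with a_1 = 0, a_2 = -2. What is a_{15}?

Iterate the recurrence:
a_3 = -2  a_4 = 6  a_5 = 14  …  a_{12} = -1978  a_{13} = 462  a_{14} = 8374  a_{15} = 6526.

6526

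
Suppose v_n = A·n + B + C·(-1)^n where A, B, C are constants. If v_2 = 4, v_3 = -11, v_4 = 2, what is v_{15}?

-23

The three given values yield: 2A + B + C = 4; 3A + B - C = -11; 4A + B + C = 2.
Subtracting the first from the second: A - 2C = -15.
Subtracting the second from the third: A + 2C = 13.
Solving: C = 7, A = -1, then B = -1.
Therefore v_{15} = -15 + (-1) + 7·(-1) = -23.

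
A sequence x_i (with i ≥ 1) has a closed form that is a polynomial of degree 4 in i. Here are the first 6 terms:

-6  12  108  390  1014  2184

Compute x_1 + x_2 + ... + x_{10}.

1st diffs: 18, 96, 282, 624, 1170.
2nd diffs: 78, 186, 342, 546.
3rd diffs: 108, 156, 204.
4th diffs: 48, 48 (constant).
Newton forward-difference form: x_i = -6 + 18·C(i-1,1) + 78·C(i-1,2) + 108·C(i-1,3) + 48·C(i-1,4).
Continuing: 4152, 7218, 11730, 18084.
Summing i = 1..10 (10 terms) gives 44886.

44886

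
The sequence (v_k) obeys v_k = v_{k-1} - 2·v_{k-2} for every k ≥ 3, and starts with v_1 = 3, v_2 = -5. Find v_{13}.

Compute successive terms:
v_3 = -11; v_4 = -1; v_5 = 21; …; v_{10} = 103; v_{11} = 157; v_{12} = -49; v_{13} = -363.

-363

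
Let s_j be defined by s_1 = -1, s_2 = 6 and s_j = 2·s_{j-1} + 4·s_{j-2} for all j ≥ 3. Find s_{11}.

Compute successive terms:
s_3 = 8;  s_4 = 40;  s_5 = 112;  s_6 = 384;  s_7 = 1216;  s_8 = 3968;  s_9 = 12800;  s_{10} = 41472;  s_{11} = 134144.

134144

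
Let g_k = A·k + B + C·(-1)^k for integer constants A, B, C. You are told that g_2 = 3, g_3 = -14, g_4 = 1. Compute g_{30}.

-25

At k = 2, 3, 4: 2A + B + C = 3; 3A + B - C = -14; 4A + B + C = 1.
Subtracting the first from the second: A - 2C = -17.
Subtracting the second from the third: A + 2C = 15.
Solving: C = 8, A = -1, then B = -3.
So g_k = -1·k + (-3) + 8·(-1)^k; at k=30 this is -25.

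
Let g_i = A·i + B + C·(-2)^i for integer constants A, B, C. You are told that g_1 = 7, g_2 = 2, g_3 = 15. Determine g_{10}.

-1010

The three given values yield: A + B - 2C = 7; 2A + B + 4C = 2; 3A + B - 8C = 15.
Subtracting the first from the second: A + 6C = -5.
Subtracting the second from the third: A - 12C = 13.
Solving: C = -1, A = 1, then B = 4.
Therefore g_{10} = 10 + 4 + (-1)·1024 = -1010.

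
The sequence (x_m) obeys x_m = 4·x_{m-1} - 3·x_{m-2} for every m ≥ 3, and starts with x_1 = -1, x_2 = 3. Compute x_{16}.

28697811

Step forward from the initial values:
x_3 = 15; x_4 = 51; x_5 = 159; …; x_{13} = 1062879; x_{14} = 3188643; x_{15} = 9565935; x_{16} = 28697811.
(Characteristic roots are 3 and 1.)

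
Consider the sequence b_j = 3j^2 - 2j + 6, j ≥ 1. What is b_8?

b_8 = 3·8^2 - 2·8 + 6 = 182.

182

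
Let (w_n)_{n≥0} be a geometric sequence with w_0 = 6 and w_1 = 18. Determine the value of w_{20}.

Common ratio r = 3.
w_n = 6·3^(n-0).
w_{20} = 6·3^20 = 20920706406.

20920706406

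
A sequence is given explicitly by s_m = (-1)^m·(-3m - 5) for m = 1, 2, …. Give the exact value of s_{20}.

-65

(-1)^20 = 1; -3m - 5 at m=20 is -65; so s_{20} = -65.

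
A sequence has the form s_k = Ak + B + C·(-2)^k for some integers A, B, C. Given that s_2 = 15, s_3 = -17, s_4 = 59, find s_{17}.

-393153

Write the equations: 2A + B + 4C = 15; 3A + B - 8C = -17; 4A + B + 16C = 59.
Subtracting the first from the second: A - 12C = -32.
Subtracting the second from the third: A + 24C = 76.
Solving: C = 3, A = 4, then B = -5.
Hence s_{17} = 4·17 + (-5) + 3·(-131072) = -393153.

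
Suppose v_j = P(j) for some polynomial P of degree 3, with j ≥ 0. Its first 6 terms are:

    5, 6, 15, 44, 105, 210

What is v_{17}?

1st diffs: 1, 9, 29, 61, 105.
2nd diffs: 8, 20, 32, 44.
3rd diffs: 12, 12, 12 (constant).
Newton forward-difference form: v_j = 5 + 1·C(j,1) + 8·C(j,2) + 12·C(j,3).
At j = 17: j = 17, so v_{17} = 5 + 17 + 1088 + 8160 = 9270.

9270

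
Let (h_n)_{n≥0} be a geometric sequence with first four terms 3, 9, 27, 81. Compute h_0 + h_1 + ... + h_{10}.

Common ratio r = 3.
h_n = 3·3^(n-0).
S = 3·(3^11 - 1)/(3 - 1) = 3·(177147 - 1)/(2) = 265719.

265719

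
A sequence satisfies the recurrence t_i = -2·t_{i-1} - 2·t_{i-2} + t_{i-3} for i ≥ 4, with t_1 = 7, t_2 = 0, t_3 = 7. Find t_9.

Compute successive terms:
t_4 = -7; t_5 = 0; t_6 = 21; t_7 = -49; t_8 = 56; t_9 = 7.

7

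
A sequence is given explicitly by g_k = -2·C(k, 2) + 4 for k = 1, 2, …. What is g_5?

C(5, 2) = 10, so g_5 = -16.

-16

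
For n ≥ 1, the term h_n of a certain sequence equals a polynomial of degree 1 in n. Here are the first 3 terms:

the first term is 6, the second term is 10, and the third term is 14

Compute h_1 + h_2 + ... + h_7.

126

1st diffs: 4, 4 (constant).
So h_n = 4n + 2.
Continuing: 18, 22, 26, 30.
Summing n = 1..7 (7 terms) gives 126.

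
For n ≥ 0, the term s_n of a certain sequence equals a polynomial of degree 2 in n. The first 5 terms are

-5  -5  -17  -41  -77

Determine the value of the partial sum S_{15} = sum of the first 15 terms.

1st diffs: 0, -12, -24, -36.
2nd diffs: -12, -12, -12 (constant).
Newton forward-difference form: s_n = -5 + (-12)·C(n,2).
Continuing: …, -125, -185, -257, -341, …, s_{14} = -1097.
Summing n = 0..14 (15 terms) gives -5535.

-5535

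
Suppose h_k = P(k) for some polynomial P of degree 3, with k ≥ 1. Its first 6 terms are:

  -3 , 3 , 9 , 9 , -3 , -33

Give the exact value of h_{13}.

-1251

1st diffs: 6, 6, 0, -12, -30.
2nd diffs: 0, -6, -12, -18.
3rd diffs: -6, -6, -6 (constant).
So h_k = -k^3 + 6k^2 - 5k - 3.
Evaluating at k = 13 gives h_{13} = -1251.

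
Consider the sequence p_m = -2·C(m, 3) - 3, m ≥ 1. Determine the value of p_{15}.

-913

C(15, 3) = 455, so p_{15} = -913.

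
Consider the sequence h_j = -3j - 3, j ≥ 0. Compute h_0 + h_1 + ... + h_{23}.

Over j = 0..23: Σj = 276.
Total = (-3)·276 + (-3)·24 = -900.

-900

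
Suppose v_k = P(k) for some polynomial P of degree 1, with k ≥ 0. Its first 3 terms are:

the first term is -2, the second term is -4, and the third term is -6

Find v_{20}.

-42

1st diffs: -2, -2 (constant).
So v_k = -2k - 2.
Evaluating at k = 20 gives v_{20} = -42.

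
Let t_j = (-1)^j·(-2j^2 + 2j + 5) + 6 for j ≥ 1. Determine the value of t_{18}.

(-1)^18 = 1; -2j^2 + 2j + 5 at j=18 is -607; so t_{18} = -601.

-601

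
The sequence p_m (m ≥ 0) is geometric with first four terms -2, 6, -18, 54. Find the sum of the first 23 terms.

Common ratio r = -3.
p_m = (-2)·(-3)^(m-0).
S = (-2)·((-3)^23 - 1)/(-3 - 1) = (-2)·(-94143178827 - 1)/(-4) = -47071589414.

-47071589414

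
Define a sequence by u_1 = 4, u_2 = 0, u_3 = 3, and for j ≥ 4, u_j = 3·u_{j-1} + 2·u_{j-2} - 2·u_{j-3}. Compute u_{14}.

Iterate the recurrence:
u_4 = 1;  u_5 = 9;  u_6 = 23;  …;  u_{11} = 11325;  u_{12} = 38659;  u_{13} = 131997;  u_{14} = 450659.

450659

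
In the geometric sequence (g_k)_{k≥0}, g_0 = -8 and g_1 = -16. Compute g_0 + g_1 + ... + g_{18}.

-4194296

Common ratio r = 2.
g_k = (-8)·2^(k-0).
S = (-8)·(2^19 - 1)/(2 - 1) = (-8)·(524288 - 1)/(1) = -4194296.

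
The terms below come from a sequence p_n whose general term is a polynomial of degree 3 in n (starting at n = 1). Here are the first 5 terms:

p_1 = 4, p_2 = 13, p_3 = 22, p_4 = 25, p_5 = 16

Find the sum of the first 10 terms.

1st diffs: 9, 9, 3, -9.
2nd diffs: 0, -6, -12.
3rd diffs: -6, -6 (constant).
Newton forward-difference form: p_n = 4 + 9·C(n-1,1) + (-6)·C(n-1,3).
Continuing: …, -11, -62, -143, -260, …, p_{10} = -419.
Summing n = 1..10 (10 terms) gives -815.

-815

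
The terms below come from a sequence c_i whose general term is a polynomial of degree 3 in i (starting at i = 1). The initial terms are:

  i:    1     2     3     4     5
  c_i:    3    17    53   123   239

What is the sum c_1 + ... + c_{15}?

1st diffs: 14, 36, 70, 116.
2nd diffs: 22, 34, 46.
3rd diffs: 12, 12 (constant).
Newton forward-difference form: c_i = 3 + 14·C(i-1,1) + 22·C(i-1,2) + 12·C(i-1,3).
Continuing: …, 413, 657, 983, 1403, …, c_{15} = 6569.
Summing i = 1..15 (15 terms) gives 27905.

27905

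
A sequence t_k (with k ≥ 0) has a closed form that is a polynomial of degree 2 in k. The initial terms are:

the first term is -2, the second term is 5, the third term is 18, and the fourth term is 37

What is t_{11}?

1st diffs: 7, 13, 19.
2nd diffs: 6, 6 (constant).
Newton forward-difference form: t_k = -2 + 7·C(k,1) + 6·C(k,2).
At k = 11: k = 11, so t_{11} = -2 + 77 + 330 = 405.

405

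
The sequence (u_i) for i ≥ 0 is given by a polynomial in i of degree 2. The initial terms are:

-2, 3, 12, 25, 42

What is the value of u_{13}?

375

1st diffs: 5, 9, 13, 17.
2nd diffs: 4, 4, 4 (constant).
Newton forward-difference form: u_i = -2 + 5·C(i,1) + 4·C(i,2).
At i = 13: i = 13, so u_{13} = -2 + 65 + 312 = 375.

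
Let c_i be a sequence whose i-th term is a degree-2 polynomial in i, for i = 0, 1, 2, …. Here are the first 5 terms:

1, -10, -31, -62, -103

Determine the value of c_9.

1st diffs: -11, -21, -31, -41.
2nd diffs: -10, -10, -10 (constant).
So c_i = -5i^2 - 6i + 1.
Evaluating at i = 9 gives c_9 = -458.

-458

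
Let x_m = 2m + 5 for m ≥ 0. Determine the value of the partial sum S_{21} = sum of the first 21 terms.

Over m = 0..20: Σm = 210.
Total = (2)·210 + (5)·21 = 525.

525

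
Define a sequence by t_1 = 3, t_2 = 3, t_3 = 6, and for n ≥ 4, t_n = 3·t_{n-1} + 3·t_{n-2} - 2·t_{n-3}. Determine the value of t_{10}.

Iterate the recurrence:
t_4 = 21  t_5 = 75  t_6 = 276  t_7 = 1011  t_8 = 3711  t_9 = 13614  t_{10} = 49953.

49953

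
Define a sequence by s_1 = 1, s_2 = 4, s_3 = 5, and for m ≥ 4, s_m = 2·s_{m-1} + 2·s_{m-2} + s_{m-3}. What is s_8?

1180

s_4 = 19;  s_5 = 52;  s_6 = 147;  s_7 = 417;  s_8 = 1180.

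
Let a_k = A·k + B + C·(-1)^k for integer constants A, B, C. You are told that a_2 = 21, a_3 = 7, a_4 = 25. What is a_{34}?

85

At k = 2, 3, 4: 2A + B + C = 21; 3A + B - C = 7; 4A + B + C = 25.
Subtracting the first from the second: A - 2C = -14.
Subtracting the second from the third: A + 2C = 18.
Solving: C = 8, A = 2, then B = 9.
So a_k = 2·k + 9 + 8·(-1)^k; at k=34 this is 85.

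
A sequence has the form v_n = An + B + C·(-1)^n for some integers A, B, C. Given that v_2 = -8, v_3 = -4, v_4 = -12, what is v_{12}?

-28

Write the equations: 2A + B + C = -8; 3A + B - C = -4; 4A + B + C = -12.
Subtracting the first from the second: A - 2C = 4.
Subtracting the second from the third: A + 2C = -8.
Solving: C = -3, A = -2, then B = -1.
So v_n = -2·n + (-1) + (-3)·(-1)^n; at n=12 this is -28.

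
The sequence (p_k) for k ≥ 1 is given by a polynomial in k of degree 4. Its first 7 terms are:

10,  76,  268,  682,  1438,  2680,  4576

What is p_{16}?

1st diffs: 66, 192, 414, 756, 1242, 1896.
2nd diffs: 126, 222, 342, 486, 654.
3rd diffs: 96, 120, 144, 168.
4th diffs: 24, 24, 24 (constant).
Newton forward-difference form: p_k = 10 + 66·C(k-1,1) + 126·C(k-1,2) + 96·C(k-1,3) + 24·C(k-1,4).
At k = 16: k-1 = 15, so p_{16} = 10 + 990 + 13230 + 43680 + 32760 = 90670.

90670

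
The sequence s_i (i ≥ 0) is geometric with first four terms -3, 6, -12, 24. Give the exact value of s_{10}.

Common ratio r = -2.
s_i = (-3)·(-2)^(i-0).
s_{10} = (-3)·(-2)^10 = -3072.

-3072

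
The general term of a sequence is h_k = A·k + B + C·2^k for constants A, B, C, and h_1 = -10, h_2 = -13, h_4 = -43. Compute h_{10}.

At k = 1, 2, 4: A + B + 2C = -10; 2A + B + 4C = -13; 4A + B + 16C = -43.
Subtracting the first from the second: A + 2C = -3.
Subtracting the second from the third: 2A + 12C = -30.
Solving: C = -3, A = 3, then B = -7.
Hence h_{10} = 3·10 + (-7) + (-3)·1024 = -3049.

-3049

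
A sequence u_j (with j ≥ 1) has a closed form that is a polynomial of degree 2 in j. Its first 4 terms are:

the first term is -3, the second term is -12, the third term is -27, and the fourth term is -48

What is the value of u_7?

-147

1st diffs: -9, -15, -21.
2nd diffs: -6, -6 (constant).
Newton forward-difference form: u_j = -3 + (-9)·C(j-1,1) + (-6)·C(j-1,2).
At j = 7: j-1 = 6, so u_7 = -3 - 54 - 90 = -147.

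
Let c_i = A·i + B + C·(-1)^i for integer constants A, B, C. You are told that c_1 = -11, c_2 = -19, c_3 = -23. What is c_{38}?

The three given values yield: A + B - C = -11; 2A + B + C = -19; 3A + B - C = -23.
Subtracting the first from the second: A + 2C = -8.
Subtracting the second from the third: A - 2C = -4.
Solving: C = -1, A = -6, then B = -6.
So c_i = -6·i + (-6) + (-1)·(-1)^i; at i=38 this is -235.

-235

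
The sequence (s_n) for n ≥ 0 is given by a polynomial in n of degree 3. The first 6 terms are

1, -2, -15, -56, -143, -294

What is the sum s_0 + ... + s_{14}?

1st diffs: -3, -13, -41, -87, -151.
2nd diffs: -10, -28, -46, -64.
3rd diffs: -18, -18, -18 (constant).
So s_n = -3n^3 + 4n^2 - 4n + 1.
Continuing: …, -527, -860, -1311, -1898, …, s_{14} = -7503.
Summing n = 0..14 (15 terms) gives -29420.

-29420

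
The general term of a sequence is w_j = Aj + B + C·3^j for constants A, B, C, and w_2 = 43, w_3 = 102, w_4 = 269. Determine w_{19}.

Write the equations: 2A + B + 9C = 43; 3A + B + 27C = 102; 4A + B + 81C = 269.
Subtracting the first from the second: A + 18C = 59.
Subtracting the second from the third: A + 54C = 167.
Solving: C = 3, A = 5, then B = 6.
So w_j = 5·j + 6 + 3·3^j; at j=19 this is 3486784502.

3486784502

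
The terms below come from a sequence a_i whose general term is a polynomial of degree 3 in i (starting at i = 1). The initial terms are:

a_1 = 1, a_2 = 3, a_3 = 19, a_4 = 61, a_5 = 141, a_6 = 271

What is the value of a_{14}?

4551

1st diffs: 2, 16, 42, 80, 130.
2nd diffs: 14, 26, 38, 50.
3rd diffs: 12, 12, 12 (constant).
Newton forward-difference form: a_i = 1 + 2·C(i-1,1) + 14·C(i-1,2) + 12·C(i-1,3).
At i = 14: i-1 = 13, so a_{14} = 1 + 26 + 1092 + 3432 = 4551.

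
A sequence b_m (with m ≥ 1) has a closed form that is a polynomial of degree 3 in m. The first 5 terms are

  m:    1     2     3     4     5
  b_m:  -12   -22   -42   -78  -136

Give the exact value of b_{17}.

-4732

1st diffs: -10, -20, -36, -58.
2nd diffs: -10, -16, -22.
3rd diffs: -6, -6 (constant).
So b_m = -m^3 + m^2 - 6m - 6.
Evaluating at m = 17 gives b_{17} = -4732.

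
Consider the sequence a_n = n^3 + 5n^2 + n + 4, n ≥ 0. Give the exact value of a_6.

a_6 = 1·6^3 + 5·6^2 + 1·6 + 4 = 406.

406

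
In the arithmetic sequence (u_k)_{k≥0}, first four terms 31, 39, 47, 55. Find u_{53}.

455

Common difference d = 8.
u_k = 31 + (k - 0)·8.
u_{53} = 31 + 53·8 = 455.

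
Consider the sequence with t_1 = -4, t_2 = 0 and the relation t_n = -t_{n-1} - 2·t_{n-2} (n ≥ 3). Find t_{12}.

Compute successive terms:
t_3 = 8  t_4 = -8  t_5 = -8  t_6 = 24  t_7 = -8  t_8 = -40  t_9 = 56  t_{10} = 24  t_{11} = -136  t_{12} = 88.

88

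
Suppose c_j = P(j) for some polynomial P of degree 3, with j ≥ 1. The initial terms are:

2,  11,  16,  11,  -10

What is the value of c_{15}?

1st diffs: 9, 5, -5, -21.
2nd diffs: -4, -10, -16.
3rd diffs: -6, -6 (constant).
Newton forward-difference form: c_j = 2 + 9·C(j-1,1) + (-4)·C(j-1,2) + (-6)·C(j-1,3).
At j = 15: j-1 = 14, so c_{15} = 2 + 126 - 364 - 2184 = -2420.

-2420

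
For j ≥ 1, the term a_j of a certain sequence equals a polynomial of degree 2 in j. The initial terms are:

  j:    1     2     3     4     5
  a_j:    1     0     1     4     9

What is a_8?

1st diffs: -1, 1, 3, 5.
2nd diffs: 2, 2, 2 (constant).
So a_j = j^2 - 4j + 4.
Evaluating at j = 8 gives a_8 = 36.

36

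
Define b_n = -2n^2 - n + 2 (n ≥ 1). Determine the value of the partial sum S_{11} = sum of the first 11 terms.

Over n = 1..11: Σn = 66, Σn² = 506.
Total = (-2)·506 + (-1)·66 + (2)·11 = -1056.

-1056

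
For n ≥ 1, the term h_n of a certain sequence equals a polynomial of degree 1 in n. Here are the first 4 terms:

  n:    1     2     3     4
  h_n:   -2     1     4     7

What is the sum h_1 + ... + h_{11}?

1st diffs: 3, 3, 3 (constant).
So h_n = 3n - 5.
Continuing: …, 10, 13, 16, 19, …, h_{11} = 28.
Summing n = 1..11 (11 terms) gives 143.

143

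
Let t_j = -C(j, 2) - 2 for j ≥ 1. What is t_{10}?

C(10, 2) = 45, so t_{10} = -47.

-47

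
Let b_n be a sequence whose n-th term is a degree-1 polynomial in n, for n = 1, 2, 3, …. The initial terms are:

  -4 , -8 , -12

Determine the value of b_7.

-28

1st diffs: -4, -4 (constant).
So b_n = -4n.
Evaluating at n = 7 gives b_7 = -28.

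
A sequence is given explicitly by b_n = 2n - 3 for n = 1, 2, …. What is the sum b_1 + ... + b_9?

Over n = 1..9: Σn = 45.
Total = (2)·45 + (-3)·9 = 63.

63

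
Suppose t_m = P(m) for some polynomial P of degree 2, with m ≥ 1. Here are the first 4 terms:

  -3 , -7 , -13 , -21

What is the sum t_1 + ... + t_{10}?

-450

1st diffs: -4, -6, -8.
2nd diffs: -2, -2 (constant).
So t_m = -m^2 - m - 1.
Continuing: …, -31, -43, -57, -73, …, t_{10} = -111.
Summing m = 1..10 (10 terms) gives -450.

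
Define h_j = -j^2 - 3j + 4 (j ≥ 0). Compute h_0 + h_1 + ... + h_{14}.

-1270

Over j = 0..14: Σj = 105, Σj² = 1015.
Total = (-1)·1015 + (-3)·105 + (4)·15 = -1270.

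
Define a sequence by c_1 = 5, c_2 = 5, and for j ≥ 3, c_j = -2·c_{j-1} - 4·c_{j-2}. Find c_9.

-1920

c_3 = -30  c_4 = 40  c_5 = 40  c_6 = -240  c_7 = 320  c_8 = 320  c_9 = -1920.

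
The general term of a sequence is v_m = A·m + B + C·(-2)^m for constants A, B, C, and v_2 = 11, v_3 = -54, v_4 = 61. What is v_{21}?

-10485864

Write the equations: 2A + B + 4C = 11; 3A + B - 8C = -54; 4A + B + 16C = 61.
Subtracting the first from the second: A - 12C = -65.
Subtracting the second from the third: A + 24C = 115.
Solving: C = 5, A = -5, then B = 1.
Hence v_{21} = -5·21 + 1 + 5·(-2097152) = -10485864.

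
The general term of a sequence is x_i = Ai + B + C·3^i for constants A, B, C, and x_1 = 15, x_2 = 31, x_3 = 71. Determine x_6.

1487

Write the equations: A + B + 3C = 15; 2A + B + 9C = 31; 3A + B + 27C = 71.
Subtracting the first from the second: A + 6C = 16.
Subtracting the second from the third: A + 18C = 40.
Solving: C = 2, A = 4, then B = 5.
Therefore x_6 = 24 + 5 + 2·729 = 1487.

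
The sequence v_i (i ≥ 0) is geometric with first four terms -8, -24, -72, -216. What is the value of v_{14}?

-38263752

Common ratio r = 3.
v_i = (-8)·3^(i-0).
v_{14} = (-8)·3^14 = -38263752.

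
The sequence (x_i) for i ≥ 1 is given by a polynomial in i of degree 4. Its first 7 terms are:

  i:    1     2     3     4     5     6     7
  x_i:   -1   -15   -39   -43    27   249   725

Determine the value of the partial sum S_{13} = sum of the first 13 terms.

1st diffs: -14, -24, -4, 70, 222, 476.
2nd diffs: -10, 20, 74, 152, 254.
3rd diffs: 30, 54, 78, 102.
4th diffs: 24, 24, 24 (constant).
Newton forward-difference form: x_i = -1 + (-14)·C(i-1,1) + (-10)·C(i-1,2) + 30·C(i-1,3) + 24·C(i-1,4).
Continuing: …, 1581, 2967, 5057, 8049, …, x_{13} = 17651.
Summing i = 1..13 (13 terms) gives 48373.

48373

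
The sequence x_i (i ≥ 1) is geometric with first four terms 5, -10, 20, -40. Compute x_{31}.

Common ratio r = -2.
x_i = 5·(-2)^(i-1).
x_{31} = 5·(-2)^30 = 5368709120.

5368709120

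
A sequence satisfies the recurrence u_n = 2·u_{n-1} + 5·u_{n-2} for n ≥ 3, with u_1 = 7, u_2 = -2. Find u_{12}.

1367932

Step forward from the initial values:
u_3 = 31, u_4 = 52, u_5 = 259, u_6 = 778, u_7 = 2851, u_8 = 9592, u_9 = 33439, u_{10} = 114838, u_{11} = 396871, u_{12} = 1367932.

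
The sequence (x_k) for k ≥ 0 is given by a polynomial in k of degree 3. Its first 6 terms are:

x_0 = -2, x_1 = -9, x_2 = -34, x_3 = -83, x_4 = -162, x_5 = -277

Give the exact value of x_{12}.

1st diffs: -7, -25, -49, -79, -115.
2nd diffs: -18, -24, -30, -36.
3rd diffs: -6, -6, -6 (constant).
So x_k = -k^3 - 6k^2 - 2.
Evaluating at k = 12 gives x_{12} = -2594.

-2594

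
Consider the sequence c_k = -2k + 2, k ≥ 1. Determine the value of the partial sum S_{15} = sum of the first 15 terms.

-210

Over k = 1..15: Σk = 120.
Total = (-2)·120 + (2)·15 = -210.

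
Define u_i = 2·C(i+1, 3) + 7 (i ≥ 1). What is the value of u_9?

247

C(10, 3) = 120, so u_9 = 247.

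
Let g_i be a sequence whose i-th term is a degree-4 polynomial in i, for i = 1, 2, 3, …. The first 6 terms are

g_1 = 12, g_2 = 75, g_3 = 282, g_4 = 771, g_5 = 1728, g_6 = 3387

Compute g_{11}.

33762

1st diffs: 63, 207, 489, 957, 1659.
2nd diffs: 144, 282, 468, 702.
3rd diffs: 138, 186, 234.
4th diffs: 48, 48 (constant).
Newton forward-difference form: g_i = 12 + 63·C(i-1,1) + 144·C(i-1,2) + 138·C(i-1,3) + 48·C(i-1,4).
At i = 11: i-1 = 10, so g_{11} = 12 + 630 + 6480 + 16560 + 10080 = 33762.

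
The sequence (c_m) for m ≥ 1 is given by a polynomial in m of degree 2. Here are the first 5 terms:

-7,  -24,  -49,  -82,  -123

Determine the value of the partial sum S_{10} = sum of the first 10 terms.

-1795

1st diffs: -17, -25, -33, -41.
2nd diffs: -8, -8, -8 (constant).
Newton forward-difference form: c_m = -7 + (-17)·C(m-1,1) + (-8)·C(m-1,2).
Continuing: …, -172, -229, -294, -367, …, c_{10} = -448.
Summing m = 1..10 (10 terms) gives -1795.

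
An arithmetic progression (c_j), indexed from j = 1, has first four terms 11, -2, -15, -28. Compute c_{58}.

-730

Common difference d = -13.
c_j = 11 + (j - 1)·(-13).
c_{58} = 11 + 57·(-13) = -730.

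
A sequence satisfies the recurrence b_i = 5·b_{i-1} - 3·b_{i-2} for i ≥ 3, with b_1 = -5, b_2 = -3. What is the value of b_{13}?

Applying the relation repeatedly:
b_3 = 0, b_4 = 9, b_5 = 45, …, b_{10} = 68157, b_{11} = 293265, b_{12} = 1261854, b_{13} = 5429475.

5429475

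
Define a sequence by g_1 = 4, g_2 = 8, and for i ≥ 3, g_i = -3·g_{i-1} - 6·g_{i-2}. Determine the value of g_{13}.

Step forward from the initial values:
g_3 = -48, g_4 = 96, g_5 = 0, …, g_{10} = 25920, g_{11} = -46656, g_{12} = -15552, g_{13} = 326592.

326592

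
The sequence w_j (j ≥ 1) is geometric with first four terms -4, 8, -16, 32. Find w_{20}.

2097152

Common ratio r = -2.
w_j = (-4)·(-2)^(j-1).
w_{20} = (-4)·(-2)^19 = 2097152.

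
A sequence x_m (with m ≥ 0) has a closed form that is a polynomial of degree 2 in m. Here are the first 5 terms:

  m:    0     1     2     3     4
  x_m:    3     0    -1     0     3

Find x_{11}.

1st diffs: -3, -1, 1, 3.
2nd diffs: 2, 2, 2 (constant).
Newton forward-difference form: x_m = 3 + (-3)·C(m,1) + 2·C(m,2).
At m = 11: m = 11, so x_{11} = 3 - 33 + 110 = 80.

80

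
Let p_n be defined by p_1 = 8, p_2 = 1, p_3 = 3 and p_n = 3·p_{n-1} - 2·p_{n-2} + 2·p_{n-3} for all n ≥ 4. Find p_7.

381

Applying the relation repeatedly:
p_4 = 23, p_5 = 65, p_6 = 155, p_7 = 381.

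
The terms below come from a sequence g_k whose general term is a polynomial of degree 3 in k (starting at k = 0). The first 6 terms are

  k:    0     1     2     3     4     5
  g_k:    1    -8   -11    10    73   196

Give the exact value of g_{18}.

15445

1st diffs: -9, -3, 21, 63, 123.
2nd diffs: 6, 24, 42, 60.
3rd diffs: 18, 18, 18 (constant).
Newton forward-difference form: g_k = 1 + (-9)·C(k,1) + 6·C(k,2) + 18·C(k,3).
At k = 18: k = 18, so g_{18} = 1 - 162 + 918 + 14688 = 15445.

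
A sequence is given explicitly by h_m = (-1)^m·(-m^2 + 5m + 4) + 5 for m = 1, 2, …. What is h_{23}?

(-1)^23 = -1; -m^2 + 5m + 4 at m=23 is -410; so h_{23} = 415.

415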